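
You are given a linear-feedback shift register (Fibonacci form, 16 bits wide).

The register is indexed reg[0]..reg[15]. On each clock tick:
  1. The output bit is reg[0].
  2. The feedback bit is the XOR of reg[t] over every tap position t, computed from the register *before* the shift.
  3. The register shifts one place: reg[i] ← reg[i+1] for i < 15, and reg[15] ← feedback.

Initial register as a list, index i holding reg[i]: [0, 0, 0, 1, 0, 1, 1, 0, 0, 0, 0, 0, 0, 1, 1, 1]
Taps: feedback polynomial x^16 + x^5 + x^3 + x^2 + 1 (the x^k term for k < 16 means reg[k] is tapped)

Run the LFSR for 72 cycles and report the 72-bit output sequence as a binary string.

tick  register→output (feedback)
  0  0001011000000111→0 (0)
  1  0010110000001110→0 (0)
  2  0101100000011100→0 (1)
  3  1011000000111001→1 (1)
  4  0110000001110011→0 (1)
  5  1100000011100111→1 (1)
  6  1000000111001111→1 (1)
  7  0000001110011111→0 (0)
  8  0000011100111110→0 (1)
  9  0000111001111101→0 (1)
 10  0001110011111011→0 (0)
 11  0011100111110110→0 (0)
 12  0111001111101100→0 (0)
 13  1110011111011000→1 (1)
 14  1100111110110001→1 (0)
 15  1001111101100010→1 (1)
 16  0011111011000101→0 (1)
 17  0111110110001011→0 (1)
 18  1111101100010111→1 (1)
 19  1111011000101111→1 (0)
 20  1110110001011110→1 (1)
 21  1101100010111101→1 (0)
 22  1011000101111010→1 (1)
 23  0110001011110101→0 (1)
 24  1100010111101011→1 (0)
 25  1000101111010110→1 (1)
 26  0001011110101101→0 (0)
 27  0010111101011010→0 (0)
 28  0101111010110100→0 (0)
 29  1011110101101000→1 (0)
 30  0111101011010000→0 (0)
 31  1111010110100000→1 (0)
 32  1110101101000000→1 (0)
 33  1101011010000000→1 (1)
 34  1010110100000001→1 (1)
 35  0101101000000011→0 (1)
 36  1011010000000111→1 (0)
 37  0110100000001110→0 (1)
 38  1101000000011101→1 (0)
 39  1010000000111010→1 (0)
 40  0100000001110100→0 (0)
 41  1000000011101000→1 (1)
 42  0000000111010001→0 (0)
 43  0000001110100010→0 (0)
 44  0000011101000100→0 (1)
 45  0000111010001001→0 (1)
 46  0001110100010011→0 (0)
 47  0011101000100110→0 (0)
 48  0111010001001100→0 (1)
 49  1110100010011001→1 (0)
 50  1101000100110010→1 (0)
 51  1010001001100100→1 (0)
 52  0100010011001000→0 (1)
 53  1000100110010001→1 (1)
 54  0001001100100011→0 (1)
 55  0010011001000111→0 (0)
 56  0100110010001110→0 (1)
 57  1001100100011101→1 (0)
 58  0011001000111010→0 (0)
 59  0110010001110100→0 (0)
 60  1100100011101000→1 (1)
 61  1001000111010001→1 (0)
 62  0010001110100010→0 (1)
 63  0100011101000101→0 (1)
 64  1000111010001011→1 (0)
 65  0001110100010110→0 (0)
 66  0011101000101100→0 (0)
 67  0111010001011000→0 (1)
 68  1110100010110001→1 (0)
 69  1101000101100010→1 (0)
 70  1010001011000100→1 (0)
 71  0100010110001000→0 (1)

000101100000011100111110110001011110101101000000011101000100110010001110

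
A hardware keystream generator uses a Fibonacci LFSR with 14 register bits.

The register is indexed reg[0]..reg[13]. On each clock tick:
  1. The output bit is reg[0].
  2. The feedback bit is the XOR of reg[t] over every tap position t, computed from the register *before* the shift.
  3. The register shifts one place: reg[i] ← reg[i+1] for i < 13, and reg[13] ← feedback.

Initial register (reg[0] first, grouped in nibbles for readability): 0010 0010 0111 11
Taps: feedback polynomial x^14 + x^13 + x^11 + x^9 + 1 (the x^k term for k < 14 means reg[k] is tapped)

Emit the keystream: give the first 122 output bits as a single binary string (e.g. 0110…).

k : reg_k → out_k, fb_k
0: 00100010011111 → 0, fb=1
1: 01000100111111 → 0, fb=1
2: 10001001111111 → 1, fb=0
3: 00010011111110 → 0, fb=0
4: 00100111111100 → 0, fb=0
5: 01001111111000 → 0, fb=1
6: 10011111110001 → 1, fb=1
7: 00111111100011 → 0, fb=1
8: 01111111000111 → 0, fb=0
9: 11111110001110 → 1, fb=0
10: 11111100011100 → 1, fb=1
11: 11111000111001 → 1, fb=1
12: 11110001110011 → 1, fb=1
13: 11100011100111 → 1, fb=1
14: 11000111001111 → 1, fb=1
15: 10001110011111 → 1, fb=0
16: 00011100111110 → 0, fb=0
17: 00111001111100 → 0, fb=0
18: 01110011111000 → 0, fb=1
19: 11100111110001 → 1, fb=1
20: 11001111100011 → 1, fb=0
21: 10011111000110 → 1, fb=0
22: 00111110001100 → 0, fb=1
23: 01111100011001 → 0, fb=0
24: 11111000110010 → 1, fb=0
25: 11110001100100 → 1, fb=0
26: 11100011001000 → 1, fb=1
27: 11000110010001 → 1, fb=1
28: 10001100100011 → 1, fb=0
29: 00011001000110 → 0, fb=1
30: 00110010001101 → 0, fb=0
31: 01100100011010 → 0, fb=1
32: 11001000110101 → 1, fb=0
33: 10010001101010 → 1, fb=1
34: 00100011010101 → 0, fb=1
35: 01000110101011 → 0, fb=1
36: 10001101010111 → 1, fb=0
37: 00011010101110 → 0, fb=1
38: 00110101011101 → 0, fb=1
39: 01101010111011 → 0, fb=0
40: 11010101110110 → 1, fb=1
41: 10101011101101 → 1, fb=1
42: 01010111011011 → 0, fb=0
43: 10101110110110 → 1, fb=1
44: 01011101101101 → 0, fb=0
45: 10111011011010 → 1, fb=0
46: 01110110110100 → 0, fb=0
47: 11101101101000 → 1, fb=1
48: 11011011010001 → 1, fb=1
49: 10110110100011 → 1, fb=0
50: 01101101000110 → 0, fb=1
51: 11011010001101 → 1, fb=1
52: 10110100011011 → 1, fb=1
53: 01101000110111 → 0, fb=1
54: 11010001101111 → 1, fb=1
55: 10100011011111 → 1, fb=0
56: 01000110111110 → 0, fb=0
57: 10001101111100 → 1, fb=1
58: 00011011111001 → 0, fb=0
59: 00110111110010 → 0, fb=1
60: 01101111100101 → 0, fb=0
61: 11011111001010 → 1, fb=1
62: 10111110010101 → 1, fb=0
63: 01111100101010 → 0, fb=0
64: 11111001010100 → 1, fb=1
65: 11110010101001 → 1, fb=0
66: 11100101010010 → 1, fb=0
67: 11001010100100 → 1, fb=0
68: 10010101001000 → 1, fb=1
69: 00101010010001 → 0, fb=0
70: 01010100100010 → 0, fb=0
71: 10101001000100 → 1, fb=0
72: 01010010001000 → 0, fb=0
73: 10100100010000 → 1, fb=0
74: 01001000100000 → 0, fb=0
75: 10010001000000 → 1, fb=1
76: 00100010000001 → 0, fb=1
77: 01000100000011 → 0, fb=1
78: 10001000000111 → 1, fb=1
79: 00010000001111 → 0, fb=0
80: 00100000011110 → 0, fb=0
81: 01000000111100 → 0, fb=0
82: 10000001111000 → 1, fb=0
83: 00000011110000 → 0, fb=1
84: 00000111100001 → 0, fb=1
85: 00001111000011 → 0, fb=1
86: 00011110000111 → 0, fb=0
87: 00111100001110 → 0, fb=1
88: 01111000011101 → 0, fb=1
89: 11110000111011 → 1, fb=1
90: 11100001110111 → 1, fb=0
91: 11000011101110 → 1, fb=0
92: 10000111011100 → 1, fb=1
93: 00001110111001 → 0, fb=0
94: 00011101110010 → 0, fb=1
95: 00111011100101 → 0, fb=0
96: 01110111001010 → 0, fb=0
97: 11101110010100 → 1, fb=1
98: 11011100101001 → 1, fb=0
99: 10111001010010 → 1, fb=0
100: 01110010100100 → 0, fb=1
101: 11100101001001 → 1, fb=0
102: 11001010010010 → 1, fb=0
103: 10010100100100 → 1, fb=0
104: 00101001001000 → 0, fb=0
105: 01010010010000 → 0, fb=1
106: 10100100100001 → 1, fb=0
107: 01001001000010 → 0, fb=0
108: 10010010000100 → 1, fb=0
109: 00100100001000 → 0, fb=0
110: 01001000010000 → 0, fb=1
111: 10010000100001 → 1, fb=0
112: 00100001000010 → 0, fb=0
113: 01000010000100 → 0, fb=1
114: 10000100001001 → 1, fb=0
115: 00001000010010 → 0, fb=1
116: 00010000100101 → 0, fb=0
117: 00100001001010 → 0, fb=0
118: 01000010010100 → 0, fb=0
119: 10000100101000 → 1, fb=1
120: 00001001010001 → 0, fb=0
121: 00010010100010 → 0, fb=0

00100010011111110001110011111000110010001101010111011011010001101111100101010010001000000111100001110111001010010010000100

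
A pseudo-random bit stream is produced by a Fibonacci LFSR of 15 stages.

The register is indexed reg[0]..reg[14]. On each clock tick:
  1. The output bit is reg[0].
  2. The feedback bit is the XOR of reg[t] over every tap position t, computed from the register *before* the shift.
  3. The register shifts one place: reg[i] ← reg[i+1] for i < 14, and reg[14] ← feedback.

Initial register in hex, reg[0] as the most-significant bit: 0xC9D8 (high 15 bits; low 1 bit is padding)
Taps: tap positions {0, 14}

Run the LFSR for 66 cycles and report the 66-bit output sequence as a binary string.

110010011101100100011101001000111101001110000101001110100000110001

step | reg (before) | out | fb
   0 | 110010011101100 | 1 | 1
   1 | 100100111011001 | 1 | 0
   2 | 001001110110010 | 0 | 0
   3 | 010011101100100 | 0 | 0
   4 | 100111011001000 | 1 | 1
   5 | 001110110010001 | 0 | 1
   6 | 011101100100011 | 0 | 1
   7 | 111011001000111 | 1 | 0
   8 | 110110010001110 | 1 | 1
   9 | 101100100011101 | 1 | 0
  10 | 011001000111010 | 0 | 0
  11 | 110010001110100 | 1 | 1
  12 | 100100011101001 | 1 | 0
  13 | 001000111010010 | 0 | 0
  14 | 010001110100100 | 0 | 0
  15 | 100011101001000 | 1 | 1
  16 | 000111010010001 | 0 | 1
  17 | 001110100100011 | 0 | 1
  18 | 011101001000111 | 0 | 1
  19 | 111010010001111 | 1 | 0
  20 | 110100100011110 | 1 | 1
  21 | 101001000111101 | 1 | 0
  22 | 010010001111010 | 0 | 0
  23 | 100100011110100 | 1 | 1
  24 | 001000111101001 | 0 | 1
  25 | 010001111010011 | 0 | 1
  26 | 100011110100111 | 1 | 0
  27 | 000111101001110 | 0 | 0
  28 | 001111010011100 | 0 | 0
  29 | 011110100111000 | 0 | 0
  30 | 111101001110000 | 1 | 1
  31 | 111010011100001 | 1 | 0
  32 | 110100111000010 | 1 | 1
  33 | 101001110000101 | 1 | 0
  34 | 010011100001010 | 0 | 0
  35 | 100111000010100 | 1 | 1
  36 | 001110000101001 | 0 | 1
  37 | 011100001010011 | 0 | 1
  38 | 111000010100111 | 1 | 0
  39 | 110000101001110 | 1 | 1
  40 | 100001010011101 | 1 | 0
  41 | 000010100111010 | 0 | 0
  42 | 000101001110100 | 0 | 0
  43 | 001010011101000 | 0 | 0
  44 | 010100111010000 | 0 | 0
  45 | 101001110100000 | 1 | 1
  46 | 010011101000001 | 0 | 1
  47 | 100111010000011 | 1 | 0
  48 | 001110100000110 | 0 | 0
  49 | 011101000001100 | 0 | 0
  50 | 111010000011000 | 1 | 1
  51 | 110100000110001 | 1 | 0
  52 | 101000001100010 | 1 | 1
  53 | 010000011000101 | 0 | 1
  54 | 100000110001011 | 1 | 0
  55 | 000001100010110 | 0 | 0
  56 | 000011000101100 | 0 | 0
  57 | 000110001011000 | 0 | 0
  58 | 001100010110000 | 0 | 0
  59 | 011000101100000 | 0 | 0
  60 | 110001011000000 | 1 | 1
  61 | 100010110000001 | 1 | 0
  62 | 000101100000010 | 0 | 0
  63 | 001011000000100 | 0 | 0
  64 | 010110000001000 | 0 | 0
  65 | 101100000010000 | 1 | 1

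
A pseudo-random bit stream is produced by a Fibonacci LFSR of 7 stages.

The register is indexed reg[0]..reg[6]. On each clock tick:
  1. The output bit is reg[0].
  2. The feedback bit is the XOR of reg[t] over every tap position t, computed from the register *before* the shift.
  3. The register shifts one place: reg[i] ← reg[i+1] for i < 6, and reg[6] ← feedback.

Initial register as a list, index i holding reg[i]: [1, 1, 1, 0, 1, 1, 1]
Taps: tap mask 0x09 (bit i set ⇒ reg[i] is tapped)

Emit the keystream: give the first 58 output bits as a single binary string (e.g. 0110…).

k : reg_k → out_k, fb_k
0: 1110111 → 1, fb=1
1: 1101111 → 1, fb=0
2: 1011110 → 1, fb=0
3: 0111100 → 0, fb=1
4: 1111001 → 1, fb=0
5: 1110010 → 1, fb=1
6: 1100101 → 1, fb=1
7: 1001011 → 1, fb=0
8: 0010110 → 0, fb=0
9: 0101100 → 0, fb=1
10: 1011001 → 1, fb=0
11: 0110010 → 0, fb=0
12: 1100100 → 1, fb=1
13: 1001001 → 1, fb=0
14: 0010010 → 0, fb=0
15: 0100100 → 0, fb=0
16: 1001000 → 1, fb=0
17: 0010000 → 0, fb=0
18: 0100000 → 0, fb=0
19: 1000000 → 1, fb=1
20: 0000001 → 0, fb=0
21: 0000010 → 0, fb=0
22: 0000100 → 0, fb=0
23: 0001000 → 0, fb=1
24: 0010001 → 0, fb=0
25: 0100010 → 0, fb=0
26: 1000100 → 1, fb=1
27: 0001001 → 0, fb=1
28: 0010011 → 0, fb=0
29: 0100110 → 0, fb=0
30: 1001100 → 1, fb=0
31: 0011000 → 0, fb=1
32: 0110001 → 0, fb=0
33: 1100010 → 1, fb=1
34: 1000101 → 1, fb=1
35: 0001011 → 0, fb=1
36: 0010111 → 0, fb=0
37: 0101110 → 0, fb=1
38: 1011101 → 1, fb=0
39: 0111010 → 0, fb=1
40: 1110101 → 1, fb=1
41: 1101011 → 1, fb=0
42: 1010110 → 1, fb=1
43: 0101101 → 0, fb=1
44: 1011011 → 1, fb=0
45: 0110110 → 0, fb=0
46: 1101100 → 1, fb=0
47: 1011000 → 1, fb=0
48: 0110000 → 0, fb=0
49: 1100000 → 1, fb=1
50: 1000001 → 1, fb=1
51: 0000011 → 0, fb=0
52: 0000110 → 0, fb=0
53: 0001100 → 0, fb=1
54: 0011001 → 0, fb=1
55: 0110011 → 0, fb=0
56: 1100110 → 1, fb=1
57: 1001101 → 1, fb=0

1110111100101100100100000010001001100010111010110110000011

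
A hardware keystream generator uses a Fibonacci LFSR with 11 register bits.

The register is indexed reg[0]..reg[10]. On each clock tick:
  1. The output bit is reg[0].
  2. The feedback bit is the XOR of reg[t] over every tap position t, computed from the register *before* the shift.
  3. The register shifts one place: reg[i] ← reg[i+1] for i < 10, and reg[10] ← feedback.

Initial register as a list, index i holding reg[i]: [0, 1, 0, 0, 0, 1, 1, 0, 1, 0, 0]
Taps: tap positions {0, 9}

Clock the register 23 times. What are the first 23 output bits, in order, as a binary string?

01000110100010100100000

k : reg_k → out_k, fb_k
0: 01000110100 → 0, fb=0
1: 10001101000 → 1, fb=1
2: 00011010001 → 0, fb=0
3: 00110100010 → 0, fb=1
4: 01101000101 → 0, fb=0
5: 11010001010 → 1, fb=0
6: 10100010100 → 1, fb=1
7: 01000101001 → 0, fb=0
8: 10001010010 → 1, fb=0
9: 00010100100 → 0, fb=0
10: 00101001000 → 0, fb=0
11: 01010010000 → 0, fb=0
12: 10100100000 → 1, fb=1
13: 01001000001 → 0, fb=0
14: 10010000010 → 1, fb=0
15: 00100000100 → 0, fb=0
16: 01000001000 → 0, fb=0
17: 10000010000 → 1, fb=1
18: 00000100001 → 0, fb=0
19: 00001000010 → 0, fb=1
20: 00010000101 → 0, fb=0
21: 00100001010 → 0, fb=1
22: 01000010101 → 0, fb=0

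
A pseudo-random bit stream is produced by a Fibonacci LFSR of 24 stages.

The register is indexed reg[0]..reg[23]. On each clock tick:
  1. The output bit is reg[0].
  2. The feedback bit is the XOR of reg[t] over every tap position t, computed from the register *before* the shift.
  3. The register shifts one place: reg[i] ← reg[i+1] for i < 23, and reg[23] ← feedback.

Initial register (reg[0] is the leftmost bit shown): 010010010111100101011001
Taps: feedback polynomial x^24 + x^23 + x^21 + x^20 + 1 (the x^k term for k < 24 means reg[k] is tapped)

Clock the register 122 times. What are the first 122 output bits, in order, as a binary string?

01001001011110010101100101011010111100000110001000101001100100100000001110111001110110001110000100001111011111110101010010

tick  register→output (feedback)
  0  010010010111100101011001→0 (0)
  1  100100101111001010110010→1 (1)
  2  001001011110010101100101→0 (0)
  3  010010111100101011001010→0 (1)
  4  100101111001010110010101→1 (1)
  5  001011110010101100101011→0 (0)
  6  010111100101011001010110→0 (1)
  7  101111001010110010101101→1 (0)
  8  011110010101100101011010→0 (1)
  9  111100101011001010110101→1 (1)
 10  111001010110010101101011→1 (1)
 11  110010101100101011010111→1 (1)
 12  100101011001010110101111→1 (0)
 13  001010110010101101011110→0 (0)
 14  010101100101011010111100→0 (0)
 15  101011001010110101111000→1 (0)
 16  010110010101101011110000→0 (0)
 17  101100101011010111100000→1 (1)
 18  011001010110101111000001→0 (1)
 19  110010101101011110000011→1 (0)
 20  100101011010111100000110→1 (0)
 21  001010110101111000001100→0 (0)
 22  010101101011110000011000→0 (1)
 23  101011010111100000110001→1 (0)
 24  010110101111000001100010→0 (0)
 25  101101011110000011000100→1 (0)
 26  011010111100000110001000→0 (1)
 27  110101111000001100010001→1 (0)
 28  101011110000011000100010→1 (1)
 29  010111100000110001000101→0 (0)
 30  101111000001100010001010→1 (0)
 31  011110000011000100010100→0 (1)
 32  111100000110001000101001→1 (1)
 33  111000001100010001010011→1 (0)
 34  110000011000100010100110→1 (0)
 35  100000110001000101001100→1 (1)
 36  000001100010001010011001→0 (0)
 37  000011000100010100110010→0 (0)
 38  000110001000101001100100→0 (1)
 39  001100010001010011001001→0 (0)
 40  011000100010100110010010→0 (0)
 41  110001000101001100100100→1 (0)
 42  100010001010011001001000→1 (0)
 43  000100010100110010010000→0 (0)
 44  001000101001100100100000→0 (0)
 45  010001010011001001000000→0 (0)
 46  100010100110010010000000→1 (1)
 47  000101001100100100000001→0 (1)
 48  001010011001001000000011→0 (1)
 49  010100110010010000000111→0 (0)
 50  101001100100100000001110→1 (1)
 51  010011001001000000011101→0 (1)
 52  100110010010000000111011→1 (1)
 53  001100100100000001110111→0 (0)
 54  011001001000000011101110→0 (0)
 55  110010010000000111011100→1 (1)
 56  100100100000001110111001→1 (1)
 57  001001000000011101110011→0 (1)
 58  010010000000111011100111→0 (0)
 59  100100000001110111001110→1 (1)
 60  001000000011101110011101→0 (1)
 61  010000000111011100111011→0 (0)
 62  100000001110111001110110→1 (0)
 63  000000011101110011101100→0 (0)
 64  000000111011100111011000→0 (1)
 65  000001110111001110110001→0 (1)
 66  000011101110011101100011→0 (1)
 67  000111011100111011000111→0 (0)
 68  001110111001110110001110→0 (0)
 69  011101110011101100011100→0 (0)
 70  111011100111011000111000→1 (0)
 71  110111001110110001110000→1 (1)
 72  101110011101100011100001→1 (0)
 73  011100111011000111000010→0 (0)
 74  111001110110001110000100→1 (0)
 75  110011101100011100001000→1 (0)
 76  100111011000111000010000→1 (1)
 77  001110110001110000100001→0 (1)
 78  011101100011100001000011→0 (1)
 79  111011000111000010000111→1 (1)
 80  110110001110000100001111→1 (0)
 81  101100011100001000011110→1 (1)
 82  011000111000010000111101→0 (1)
 83  110001110000100001111011→1 (1)
 84  100011100001000011110111→1 (1)
 85  000111000010000111101111→0 (1)
 86  001110000100001111011111→0 (1)
 87  011100001000011110111111→0 (1)
 88  111000010000111101111111→1 (0)
 89  110000100001111011111110→1 (1)
 90  100001000011110111111101→1 (0)
 91  000010000111101111111010→0 (1)
 92  000100001111011111110101→0 (0)
 93  001000011110111111101010→0 (1)
 94  010000111101111111010101→0 (0)
 95  100001111011111110101010→1 (0)
 96  000011110111111101010100→0 (1)
 97  000111101111111010101001→0 (0)
 98  001111011111110101010010→0 (0)
 99  011110111111101010100100→0 (1)
100  111101111111010101001001→1 (1)
101  111011111110101010010011→1 (0)
102  110111111101010100100110→1 (0)
103  101111111010101001001100→1 (1)
104  011111110101010010011001→0 (0)
105  111111101010100100110010→1 (1)
106  111111010101001001100101→1 (1)
107  111110101010010011001011→1 (1)
108  111101010100100110010111→1 (1)
109  111010101001001100101111→1 (0)
110  110101010010011001011110→1 (1)
111  101010100100110010111101→1 (0)
112  010101001001100101111010→0 (1)
113  101010010011001011110101→1 (1)
114  010100100110010111101011→0 (0)
115  101001001100101111010110→1 (0)
116  010010011001011110101100→0 (0)
117  100100110010111101011000→1 (0)
118  001001100101111010110000→0 (0)
119  010011001011110101100000→0 (0)
120  100110010111101011000000→1 (1)
121  001100101111010110000001→0 (1)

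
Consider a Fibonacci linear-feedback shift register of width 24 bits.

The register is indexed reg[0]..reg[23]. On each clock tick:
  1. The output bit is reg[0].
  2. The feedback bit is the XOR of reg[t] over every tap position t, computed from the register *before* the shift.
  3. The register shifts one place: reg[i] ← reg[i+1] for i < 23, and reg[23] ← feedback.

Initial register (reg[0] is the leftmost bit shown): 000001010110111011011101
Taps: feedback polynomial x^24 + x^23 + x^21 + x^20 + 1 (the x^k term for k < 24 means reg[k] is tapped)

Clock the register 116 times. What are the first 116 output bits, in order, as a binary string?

00000101011011101101110110110000010000110000100000100100111000011100100100011011110001100100011011001011111110110001

k : reg_k → out_k, fb_k
0: 000001010110111011011101 → 0, fb=1
1: 000010101101110110111011 → 0, fb=0
2: 000101011011101101110110 → 0, fb=1
3: 001010110111011011101101 → 0, fb=1
4: 010101101110110111011011 → 0, fb=0
5: 101011011101101110110110 → 1, fb=0
6: 010110111011011101101100 → 0, fb=0
7: 101101110110111011011000 → 1, fb=0
8: 011011101101110110110000 → 0, fb=0
9: 110111011011101101100000 → 1, fb=1
10: 101110110111011011000001 → 1, fb=0
11: 011101101110110110000010 → 0, fb=0
12: 111011011101101100000100 → 1, fb=0
13: 110110111011011000001000 → 1, fb=0
14: 101101110110110000010000 → 1, fb=1
15: 011011101101100000100001 → 0, fb=1
16: 110111011011000001000011 → 1, fb=0
17: 101110110110000010000110 → 1, fb=0
18: 011101101100000100001100 → 0, fb=0
19: 111011011000001000011000 → 1, fb=0
20: 110110110000010000110000 → 1, fb=1
21: 101101100000100001100001 → 1, fb=0
22: 011011000001000011000010 → 0, fb=0
23: 110110000010000110000100 → 1, fb=0
24: 101100000100001100001000 → 1, fb=0
25: 011000001000011000010000 → 0, fb=0
26: 110000010000110000100000 → 1, fb=1
27: 100000100001100001000001 → 1, fb=0
28: 000001000011000010000010 → 0, fb=0
29: 000010000110000100000100 → 0, fb=1
30: 000100001100001000001001 → 0, fb=0
31: 001000011000010000010010 → 0, fb=0
32: 010000110000100000100100 → 0, fb=1
33: 100001100001000001001001 → 1, fb=1
34: 000011000010000010010011 → 0, fb=1
35: 000110000100000100100111 → 0, fb=0
36: 001100001000001001001110 → 0, fb=0
37: 011000010000010010011100 → 0, fb=0
38: 110000100000100100111000 → 1, fb=0
39: 100001000001001001110000 → 1, fb=1
40: 000010000010010011100001 → 0, fb=1
41: 000100000100100111000011 → 0, fb=1
42: 001000001001001110000111 → 0, fb=0
43: 010000010010011100001110 → 0, fb=0
44: 100000100100111000011100 → 1, fb=1
45: 000001001001110000111001 → 0, fb=0
46: 000010010011100001110010 → 0, fb=0
47: 000100100111000011100100 → 0, fb=1
48: 001001001110000111001001 → 0, fb=0
49: 010010011100001110010010 → 0, fb=0
50: 100100111000011100100100 → 1, fb=0
51: 001001110000111001001000 → 0, fb=1
52: 010011100001110010010001 → 0, fb=1
53: 100111000011100100100011 → 1, fb=0
54: 001110000111001001000110 → 0, fb=1
55: 011100001110010010001101 → 0, fb=1
56: 111000011100100100011011 → 1, fb=1
57: 110000111001001000110111 → 1, fb=1
58: 100001110010010001101111 → 1, fb=0
59: 000011100100100011011110 → 0, fb=0
60: 000111001001000110111100 → 0, fb=0
61: 001110010010001101111000 → 0, fb=1
62: 011100100100011011110001 → 0, fb=1
63: 111001001000110111100011 → 1, fb=0
64: 110010010001101111000110 → 1, fb=0
65: 100100100011011110001100 → 1, fb=1
66: 001001000110111100011001 → 0, fb=0
67: 010010001101111000110010 → 0, fb=0
68: 100100011011110001100100 → 1, fb=0
69: 001000110111100011001000 → 0, fb=1
70: 010001101111000110010001 → 0, fb=1
71: 100011011110001100100011 → 1, fb=0
72: 000110111100011001000110 → 0, fb=1
73: 001101111000110010001101 → 0, fb=1
74: 011011110001100100011011 → 0, fb=0
75: 110111100011001000110110 → 1, fb=0
76: 101111000110010001101100 → 1, fb=1
77: 011110001100100011011001 → 0, fb=0
78: 111100011001000110110010 → 1, fb=1
79: 111000110010001101100101 → 1, fb=1
80: 110001100100011011001011 → 1, fb=1
81: 100011001000110110010111 → 1, fb=1
82: 000110010001101100101111 → 0, fb=1
83: 001100100011011001011111 → 0, fb=1
84: 011001000110110010111111 → 0, fb=1
85: 110010001101100101111111 → 1, fb=0
86: 100100011011001011111110 → 1, fb=1
87: 001000110110010111111101 → 0, fb=1
88: 010001101100101111111011 → 0, fb=0
89: 100011011001011111110110 → 1, fb=0
90: 000110110010111111101100 → 0, fb=0
91: 001101100101111111011000 → 0, fb=1
92: 011011001011111110110001 → 0, fb=1
93: 110110010111111101100011 → 1, fb=0
94: 101100101111111011000110 → 1, fb=0
95: 011001011111110110001100 → 0, fb=0
96: 110010111111101100011000 → 1, fb=0
97: 100101111111011000110000 → 1, fb=1
98: 001011111110110001100001 → 0, fb=1
99: 010111111101100011000011 → 0, fb=1
100: 101111111011000110000111 → 1, fb=1
101: 011111110110001100001111 → 0, fb=1
102: 111111101100011000011111 → 1, fb=0
103: 111111011000110000111110 → 1, fb=1
104: 111110110001100001111101 → 1, fb=0
105: 111101100011000011111010 → 1, fb=0
106: 111011000110000111110100 → 1, fb=0
107: 110110001100001111101000 → 1, fb=0
108: 101100011000011111010000 → 1, fb=1
109: 011000110000111110100001 → 0, fb=1
110: 110001100001111101000011 → 1, fb=0
111: 100011000011111010000110 → 1, fb=0
112: 000110000111110100001100 → 0, fb=0
113: 001100001111101000011000 → 0, fb=1
114: 011000011111010000110001 → 0, fb=1
115: 110000111110100001100011 → 1, fb=0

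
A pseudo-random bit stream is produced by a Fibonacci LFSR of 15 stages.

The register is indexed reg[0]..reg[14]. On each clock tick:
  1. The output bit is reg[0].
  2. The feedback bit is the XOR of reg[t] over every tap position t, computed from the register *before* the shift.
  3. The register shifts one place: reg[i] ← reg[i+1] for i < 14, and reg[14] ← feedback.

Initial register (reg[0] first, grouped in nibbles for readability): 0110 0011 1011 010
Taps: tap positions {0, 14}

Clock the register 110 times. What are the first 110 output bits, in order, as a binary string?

step | reg (before) | out | fb
   0 | 011000111011010 | 0 | 0
   1 | 110001110110100 | 1 | 1
   2 | 100011101101001 | 1 | 0
   3 | 000111011010010 | 0 | 0
   4 | 001110110100100 | 0 | 0
   5 | 011101101001000 | 0 | 0
   6 | 111011010010000 | 1 | 1
   7 | 110110100100001 | 1 | 0
   8 | 101101001000010 | 1 | 1
   9 | 011010010000101 | 0 | 1
  10 | 110100100001011 | 1 | 0
  11 | 101001000010110 | 1 | 1
  12 | 010010000101101 | 0 | 1
  13 | 100100001011011 | 1 | 0
  14 | 001000010110110 | 0 | 0
  15 | 010000101101100 | 0 | 0
  16 | 100001011011000 | 1 | 1
  17 | 000010110110001 | 0 | 1
  18 | 000101101100011 | 0 | 1
  19 | 001011011000111 | 0 | 1
  20 | 010110110001111 | 0 | 1
  21 | 101101100011111 | 1 | 0
  22 | 011011000111110 | 0 | 0
  23 | 110110001111100 | 1 | 1
  24 | 101100011111001 | 1 | 0
  25 | 011000111110010 | 0 | 0
  26 | 110001111100100 | 1 | 1
  27 | 100011111001001 | 1 | 0
  28 | 000111110010010 | 0 | 0
  29 | 001111100100100 | 0 | 0
  30 | 011111001001000 | 0 | 0
  31 | 111110010010000 | 1 | 1
  32 | 111100100100001 | 1 | 0
  33 | 111001001000010 | 1 | 1
  34 | 110010010000101 | 1 | 0
  35 | 100100100001010 | 1 | 1
  36 | 001001000010101 | 0 | 1
  37 | 010010000101011 | 0 | 1
  38 | 100100001010111 | 1 | 0
  39 | 001000010101110 | 0 | 0
  40 | 010000101011100 | 0 | 0
  41 | 100001010111000 | 1 | 1
  42 | 000010101110001 | 0 | 1
  43 | 000101011100011 | 0 | 1
  44 | 001010111000111 | 0 | 1
  45 | 010101110001111 | 0 | 1
  46 | 101011100011111 | 1 | 0
  47 | 010111000111110 | 0 | 0
  48 | 101110001111100 | 1 | 1
  49 | 011100011111001 | 0 | 1
  50 | 111000111110011 | 1 | 0
  51 | 110001111100110 | 1 | 1
  52 | 100011111001101 | 1 | 0
  53 | 000111110011010 | 0 | 0
  54 | 001111100110100 | 0 | 0
  55 | 011111001101000 | 0 | 0
  56 | 111110011010000 | 1 | 1
  57 | 111100110100001 | 1 | 0
  58 | 111001101000010 | 1 | 1
  59 | 110011010000101 | 1 | 0
  60 | 100110100001010 | 1 | 1
  61 | 001101000010101 | 0 | 1
  62 | 011010000101011 | 0 | 1
  63 | 110100001010111 | 1 | 0
  64 | 101000010101110 | 1 | 1
  65 | 010000101011101 | 0 | 1
  66 | 100001010111011 | 1 | 0
  67 | 000010101110110 | 0 | 0
  68 | 000101011101100 | 0 | 0
  69 | 001010111011000 | 0 | 0
  70 | 010101110110000 | 0 | 0
  71 | 101011101100000 | 1 | 1
  72 | 010111011000001 | 0 | 1
  73 | 101110110000011 | 1 | 0
  74 | 011101100000110 | 0 | 0
  75 | 111011000001100 | 1 | 1
  76 | 110110000011001 | 1 | 0
  77 | 101100000110010 | 1 | 1
  78 | 011000001100101 | 0 | 1
  79 | 110000011001011 | 1 | 0
  80 | 100000110010110 | 1 | 1
  81 | 000001100101101 | 0 | 1
  82 | 000011001011011 | 0 | 1
  83 | 000110010110111 | 0 | 1
  84 | 001100101101111 | 0 | 1
  85 | 011001011011111 | 0 | 1
  86 | 110010110111111 | 1 | 0
  87 | 100101101111110 | 1 | 1
  88 | 001011011111101 | 0 | 1
  89 | 010110111111011 | 0 | 1
  90 | 101101111110111 | 1 | 0
  91 | 011011111101110 | 0 | 0
  92 | 110111111011100 | 1 | 1
  93 | 101111110111001 | 1 | 0
  94 | 011111101110010 | 0 | 0
  95 | 111111011100100 | 1 | 1
  96 | 111110111001001 | 1 | 0
  97 | 111101110010010 | 1 | 1
  98 | 111011100100101 | 1 | 0
  99 | 110111001001010 | 1 | 1
 100 | 101110010010101 | 1 | 0
 101 | 011100100101010 | 0 | 0
 102 | 111001001010100 | 1 | 1
 103 | 110010010101001 | 1 | 0
 104 | 100100101010010 | 1 | 1
 105 | 001001010100101 | 0 | 1
 106 | 010010101001011 | 0 | 1
 107 | 100101010010111 | 1 | 0
 108 | 001010100101110 | 0 | 0
 109 | 010101001011100 | 0 | 0

01100011101101001000010110110001111100100100001010111000111110011010000101011101100000110010110111111011100100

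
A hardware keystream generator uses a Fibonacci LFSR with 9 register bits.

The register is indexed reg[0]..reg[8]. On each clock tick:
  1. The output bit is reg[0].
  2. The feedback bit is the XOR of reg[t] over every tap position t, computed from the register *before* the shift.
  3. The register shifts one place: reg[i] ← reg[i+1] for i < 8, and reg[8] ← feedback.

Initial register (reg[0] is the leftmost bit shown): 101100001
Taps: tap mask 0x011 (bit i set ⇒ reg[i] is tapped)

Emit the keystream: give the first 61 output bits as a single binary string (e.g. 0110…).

1011000011011110100110111001000101000010101101001111110110010

step | reg (before) | out | fb
   0 | 101100001 | 1 | 1
   1 | 011000011 | 0 | 0
   2 | 110000110 | 1 | 1
   3 | 100001101 | 1 | 1
   4 | 000011011 | 0 | 1
   5 | 000110111 | 0 | 1
   6 | 001101111 | 0 | 0
   7 | 011011110 | 0 | 1
   8 | 110111101 | 1 | 0
   9 | 101111010 | 1 | 0
  10 | 011110100 | 0 | 1
  11 | 111101001 | 1 | 1
  12 | 111010011 | 1 | 0
  13 | 110100110 | 1 | 1
  14 | 101001101 | 1 | 1
  15 | 010011011 | 0 | 1
  16 | 100110111 | 1 | 0
  17 | 001101110 | 0 | 0
  18 | 011011100 | 0 | 1
  19 | 110111001 | 1 | 0
  20 | 101110010 | 1 | 0
  21 | 011100100 | 0 | 0
  22 | 111001000 | 1 | 1
  23 | 110010001 | 1 | 0
  24 | 100100010 | 1 | 1
  25 | 001000101 | 0 | 0
  26 | 010001010 | 0 | 0
  27 | 100010100 | 1 | 0
  28 | 000101000 | 0 | 0
  29 | 001010000 | 0 | 1
  30 | 010100001 | 0 | 0
  31 | 101000010 | 1 | 1
  32 | 010000101 | 0 | 0
  33 | 100001010 | 1 | 1
  34 | 000010101 | 0 | 1
  35 | 000101011 | 0 | 0
  36 | 001010110 | 0 | 1
  37 | 010101101 | 0 | 0
  38 | 101011010 | 1 | 0
  39 | 010110100 | 0 | 1
  40 | 101101001 | 1 | 1
  41 | 011010011 | 0 | 1
  42 | 110100111 | 1 | 1
  43 | 101001111 | 1 | 1
  44 | 010011111 | 0 | 1
  45 | 100111111 | 1 | 0
  46 | 001111110 | 0 | 1
  47 | 011111101 | 0 | 1
  48 | 111111011 | 1 | 0
  49 | 111110110 | 1 | 0
  50 | 111101100 | 1 | 1
  51 | 111011001 | 1 | 0
  52 | 110110010 | 1 | 0
  53 | 101100100 | 1 | 1
  54 | 011001001 | 0 | 0
  55 | 110010010 | 1 | 0
  56 | 100100100 | 1 | 1
  57 | 001001001 | 0 | 0
  58 | 010010010 | 0 | 1
  59 | 100100101 | 1 | 1
  60 | 001001011 | 0 | 0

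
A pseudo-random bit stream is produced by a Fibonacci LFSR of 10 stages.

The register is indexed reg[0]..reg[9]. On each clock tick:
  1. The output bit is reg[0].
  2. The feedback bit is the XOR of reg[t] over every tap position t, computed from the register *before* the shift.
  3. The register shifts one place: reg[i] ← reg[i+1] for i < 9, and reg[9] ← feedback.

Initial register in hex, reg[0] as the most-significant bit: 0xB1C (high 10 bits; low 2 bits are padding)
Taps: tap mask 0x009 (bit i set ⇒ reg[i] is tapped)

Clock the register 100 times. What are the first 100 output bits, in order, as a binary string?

1011000111001111111011000010001101001110010011110000110111011000110001111011111010010010100000011010

k : reg_k → out_k, fb_k
0: 1011000111 → 1, fb=0
1: 0110001110 → 0, fb=0
2: 1100011100 → 1, fb=1
3: 1000111001 → 1, fb=1
4: 0001110011 → 0, fb=1
5: 0011100111 → 0, fb=1
6: 0111001111 → 0, fb=1
7: 1110011111 → 1, fb=1
8: 1100111111 → 1, fb=1
9: 1001111111 → 1, fb=0
10: 0011111110 → 0, fb=1
11: 0111111101 → 0, fb=1
12: 1111111011 → 1, fb=0
13: 1111110110 → 1, fb=0
14: 1111101100 → 1, fb=0
15: 1111011000 → 1, fb=0
16: 1110110000 → 1, fb=1
17: 1101100001 → 1, fb=0
18: 1011000010 → 1, fb=0
19: 0110000100 → 0, fb=0
20: 1100001000 → 1, fb=1
21: 1000010001 → 1, fb=1
22: 0000100011 → 0, fb=0
23: 0001000110 → 0, fb=1
24: 0010001101 → 0, fb=0
25: 0100011010 → 0, fb=0
26: 1000110100 → 1, fb=1
27: 0001101001 → 0, fb=1
28: 0011010011 → 0, fb=1
29: 0110100111 → 0, fb=0
30: 1101001110 → 1, fb=0
31: 1010011100 → 1, fb=1
32: 0100111001 → 0, fb=0
33: 1001110010 → 1, fb=0
34: 0011100100 → 0, fb=1
35: 0111001001 → 0, fb=1
36: 1110010011 → 1, fb=1
37: 1100100111 → 1, fb=1
38: 1001001111 → 1, fb=0
39: 0010011110 → 0, fb=0
40: 0100111100 → 0, fb=0
41: 1001111000 → 1, fb=0
42: 0011110000 → 0, fb=1
43: 0111100001 → 0, fb=1
44: 1111000011 → 1, fb=0
45: 1110000110 → 1, fb=1
46: 1100001101 → 1, fb=1
47: 1000011011 → 1, fb=1
48: 0000110111 → 0, fb=0
49: 0001101110 → 0, fb=1
50: 0011011101 → 0, fb=1
51: 0110111011 → 0, fb=0
52: 1101110110 → 1, fb=0
53: 1011101100 → 1, fb=0
54: 0111011000 → 0, fb=1
55: 1110110001 → 1, fb=1
56: 1101100011 → 1, fb=0
57: 1011000110 → 1, fb=0
58: 0110001100 → 0, fb=0
59: 1100011000 → 1, fb=1
60: 1000110001 → 1, fb=1
61: 0001100011 → 0, fb=1
62: 0011000111 → 0, fb=1
63: 0110001111 → 0, fb=0
64: 1100011110 → 1, fb=1
65: 1000111101 → 1, fb=1
66: 0001111011 → 0, fb=1
67: 0011110111 → 0, fb=1
68: 0111101111 → 0, fb=1
69: 1111011111 → 1, fb=0
70: 1110111110 → 1, fb=1
71: 1101111101 → 1, fb=0
72: 1011111010 → 1, fb=0
73: 0111110100 → 0, fb=1
74: 1111101001 → 1, fb=0
75: 1111010010 → 1, fb=0
76: 1110100100 → 1, fb=1
77: 1101001001 → 1, fb=0
78: 1010010010 → 1, fb=1
79: 0100100101 → 0, fb=0
80: 1001001010 → 1, fb=0
81: 0010010100 → 0, fb=0
82: 0100101000 → 0, fb=0
83: 1001010000 → 1, fb=0
84: 0010100000 → 0, fb=0
85: 0101000000 → 0, fb=1
86: 1010000001 → 1, fb=1
87: 0100000011 → 0, fb=0
88: 1000000110 → 1, fb=1
89: 0000001101 → 0, fb=0
90: 0000011010 → 0, fb=0
91: 0000110100 → 0, fb=0
92: 0001101000 → 0, fb=1
93: 0011010001 → 0, fb=1
94: 0110100011 → 0, fb=0
95: 1101000110 → 1, fb=0
96: 1010001100 → 1, fb=1
97: 0100011001 → 0, fb=0
98: 1000110010 → 1, fb=1
99: 0001100101 → 0, fb=1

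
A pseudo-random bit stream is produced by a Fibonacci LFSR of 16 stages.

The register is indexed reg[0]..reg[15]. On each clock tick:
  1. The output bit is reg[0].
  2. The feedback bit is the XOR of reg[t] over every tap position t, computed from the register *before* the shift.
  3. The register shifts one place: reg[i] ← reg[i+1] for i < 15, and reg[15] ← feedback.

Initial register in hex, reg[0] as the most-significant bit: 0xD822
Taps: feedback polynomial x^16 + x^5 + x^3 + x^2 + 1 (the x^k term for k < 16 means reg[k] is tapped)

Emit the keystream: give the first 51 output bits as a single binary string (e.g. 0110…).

tick  register→output (feedback)
  0  1101100000100010→1 (0)
  1  1011000001000100→1 (1)
  2  0110000010001001→0 (1)
  3  1100000100010011→1 (1)
  4  1000001000100111→1 (1)
  5  0000010001001111→0 (1)
  6  0000100010011111→0 (0)
  7  0001000100111110→0 (1)
  8  0010001001111101→0 (1)
  9  0100010011111011→0 (1)
 10  1000100111110111→1 (1)
 11  0001001111101111→0 (1)
 12  0010011111011111→0 (0)
 13  0100111110111110→0 (1)
 14  1001111101111101→1 (1)
 15  0011111011111011→0 (1)
 16  0111110111110111→0 (1)
 17  1111101111101111→1 (1)
 18  1111011111011111→1 (0)
 19  1110111110111110→1 (1)
 20  1101111101111101→1 (1)
 21  1011111011111011→1 (0)
 22  0111110111110110→0 (1)
 23  1111101111101101→1 (1)
 24  1111011111011011→1 (0)
 25  1110111110110110→1 (1)
 26  1101111101101101→1 (1)
 27  1011111011011011→1 (0)
 28  0111110110110110→0 (1)
 29  1111101101101101→1 (1)
 30  1111011011011011→1 (0)
 31  1110110110110110→1 (1)
 32  1101101101101101→1 (0)
 33  1011011011011010→1 (0)
 34  0110110110110100→0 (0)
 35  1101101101101000→1 (0)
 36  1011011011010000→1 (0)
 37  0110110110100000→0 (0)
 38  1101101101000000→1 (0)
 39  1011011010000000→1 (0)
 40  0110110100000000→0 (0)
 41  1101101000000000→1 (0)
 42  1011010000000000→1 (0)
 43  0110100000000000→0 (1)
 44  1101000000000001→1 (0)
 45  1010000000000010→1 (0)
 46  0100000000000100→0 (0)
 47  1000000000001000→1 (1)
 48  0000000000010001→0 (0)
 49  0000000000100010→0 (0)
 50  0000000001000100→0 (0)

110110000010001001111101111101111101101101101101000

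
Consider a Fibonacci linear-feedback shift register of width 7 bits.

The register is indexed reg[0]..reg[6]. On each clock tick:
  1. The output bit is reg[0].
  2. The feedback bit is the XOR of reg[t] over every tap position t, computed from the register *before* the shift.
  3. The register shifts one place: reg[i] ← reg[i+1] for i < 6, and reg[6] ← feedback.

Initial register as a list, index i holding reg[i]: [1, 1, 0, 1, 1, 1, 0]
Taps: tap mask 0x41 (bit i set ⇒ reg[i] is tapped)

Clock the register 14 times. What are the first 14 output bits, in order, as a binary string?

11011101001011

step | reg (before) | out | fb
   0 | 1101110 | 1 | 1
   1 | 1011101 | 1 | 0
   2 | 0111010 | 0 | 0
   3 | 1110100 | 1 | 1
   4 | 1101001 | 1 | 0
   5 | 1010010 | 1 | 1
   6 | 0100101 | 0 | 1
   7 | 1001011 | 1 | 0
   8 | 0010110 | 0 | 0
   9 | 0101100 | 0 | 0
  10 | 1011000 | 1 | 1
  11 | 0110001 | 0 | 1
  12 | 1100011 | 1 | 0
  13 | 1000110 | 1 | 1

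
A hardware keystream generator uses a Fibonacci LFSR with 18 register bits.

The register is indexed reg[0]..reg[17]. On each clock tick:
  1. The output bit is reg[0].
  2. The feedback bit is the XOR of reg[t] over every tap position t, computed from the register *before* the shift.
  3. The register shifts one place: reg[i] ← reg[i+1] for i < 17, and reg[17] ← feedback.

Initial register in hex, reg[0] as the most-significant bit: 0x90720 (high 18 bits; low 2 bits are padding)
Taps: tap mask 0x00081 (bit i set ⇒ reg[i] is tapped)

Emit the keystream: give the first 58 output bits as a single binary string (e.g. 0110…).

k : reg_k → out_k, fb_k
0: 100100000111001000 → 1, fb=1
1: 001000001110010001 → 0, fb=0
2: 010000011100100010 → 0, fb=1
3: 100000111001000101 → 1, fb=0
4: 000001110010001010 → 0, fb=1
5: 000011100100010101 → 0, fb=0
6: 000111001000101010 → 0, fb=0
7: 001110010001010100 → 0, fb=1
8: 011100100010101001 → 0, fb=0
9: 111001000101010010 → 1, fb=1
10: 110010001010100101 → 1, fb=1
11: 100100010101001011 → 1, fb=0
12: 001000101010010110 → 0, fb=0
13: 010001010100101100 → 0, fb=1
14: 100010101001011001 → 1, fb=1
15: 000101010010110011 → 0, fb=1
16: 001010100101100111 → 0, fb=0
17: 010101001011001110 → 0, fb=0
18: 101010010110011100 → 1, fb=0
19: 010100101100111000 → 0, fb=0
20: 101001011001110000 → 1, fb=0
21: 010010110011100000 → 0, fb=1
22: 100101100111000001 → 1, fb=1
23: 001011001110000011 → 0, fb=0
24: 010110011100000110 → 0, fb=1
25: 101100111000001101 → 1, fb=0
26: 011001110000011010 → 0, fb=1
27: 110011100000110101 → 1, fb=1
28: 100111000001101011 → 1, fb=1
29: 001110000011010111 → 0, fb=0
30: 011100000110101110 → 0, fb=0
31: 111000001101011100 → 1, fb=1
32: 110000011010111001 → 1, fb=0
33: 100000110101110010 → 1, fb=0
34: 000001101011100100 → 0, fb=0
35: 000011010111001000 → 0, fb=1
36: 000110101110010001 → 0, fb=0
37: 001101011100100010 → 0, fb=1
38: 011010111001000101 → 0, fb=1
39: 110101110010001011 → 1, fb=0
40: 101011100100010110 → 1, fb=1
41: 010111001000101101 → 0, fb=0
42: 101110010001011010 → 1, fb=0
43: 011100100010110100 → 0, fb=0
44: 111001000101101000 → 1, fb=1
45: 110010001011010001 → 1, fb=1
46: 100100010110100011 → 1, fb=0
47: 001000101101000110 → 0, fb=0
48: 010001011010001100 → 0, fb=1
49: 100010110100011001 → 1, fb=0
50: 000101101000110010 → 0, fb=0
51: 001011010001100100 → 0, fb=1
52: 010110100011001001 → 0, fb=0
53: 101101000110010010 → 1, fb=1
54: 011010001100100101 → 0, fb=0
55: 110100011001001010 → 1, fb=0
56: 101000110010010100 → 1, fb=0
57: 010001100100101000 → 0, fb=0

1001000001110010001010100101100111000001101011100100010110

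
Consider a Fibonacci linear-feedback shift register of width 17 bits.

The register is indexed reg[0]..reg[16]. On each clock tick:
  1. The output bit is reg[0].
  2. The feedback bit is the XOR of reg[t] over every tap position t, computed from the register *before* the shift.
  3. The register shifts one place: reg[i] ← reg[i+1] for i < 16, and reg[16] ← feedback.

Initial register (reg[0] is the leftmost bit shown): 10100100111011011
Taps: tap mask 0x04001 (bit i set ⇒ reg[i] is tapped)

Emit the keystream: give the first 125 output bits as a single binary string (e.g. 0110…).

tick  register→output (feedback)
  0  10100100111011011→1 (1)
  1  01001001110110111→0 (1)
  2  10010011101101111→1 (0)
  3  00100111011011110→0 (1)
  4  01001110110111101→0 (1)
  5  10011101101111011→1 (1)
  6  00111011011110111→0 (1)
  7  01110110111101111→0 (1)
  8  11101101111011111→1 (0)
  9  11011011110111110→1 (0)
 10  10110111101111100→1 (0)
 11  01101111011111000→0 (0)
 12  11011110111110000→1 (1)
 13  10111101111100001→1 (1)
 14  01111011111000011→0 (0)
 15  11110111110000110→1 (0)
 16  11101111100001100→1 (0)
 17  11011111000011000→1 (1)
 18  10111110000110001→1 (1)
 19  01111100001100011→0 (0)
 20  11111000011000110→1 (0)
 21  11110000110001100→1 (0)
 22  11100001100011000→1 (1)
 23  11000011000110001→1 (1)
 24  10000110001100011→1 (1)
 25  00001100011000111→0 (1)
 26  00011000110001111→0 (1)
 27  00110001100011111→0 (1)
 28  01100011000111111→0 (1)
 29  11000110001111111→1 (0)
 30  10001100011111110→1 (0)
 31  00011000111111100→0 (1)
 32  00110001111111001→0 (0)
 33  01100011111110010→0 (0)
 34  11000111111100100→1 (0)
 35  10001111111001000→1 (1)
 36  00011111110010001→0 (0)
 37  00111111100100010→0 (0)
 38  01111111001000100→0 (1)
 39  11111110010001001→1 (1)
 40  11111100100010011→1 (1)
 41  11111001000100111→1 (0)
 42  11110010001001110→1 (0)
 43  11100100010011100→1 (0)
 44  11001000100111000→1 (1)
 45  10010001001110001→1 (1)
 46  00100010011100011→0 (0)
 47  01000100111000110→0 (1)
 48  10001001110001101→1 (0)
 49  00010011100011010→0 (0)
 50  00100111000110100→0 (1)
 51  01001110001101001→0 (0)
 52  10011100011010010→1 (1)
 53  00111000110100101→0 (1)
 54  01110001101001011→0 (0)
 55  11100011010010110→1 (0)
 56  11000110100101100→1 (0)
 57  10001101001011000→1 (1)
 58  00011010010110001→0 (0)
 59  00110100101100010→0 (0)
 60  01101001011000100→0 (1)
 61  11010010110001001→1 (1)
 62  10100101100010011→1 (1)
 63  01001011000100111→0 (1)
 64  10010110001001111→1 (0)
 65  00101100010011110→0 (1)
 66  01011000100111101→0 (1)
 67  10110001001111011→1 (1)
 68  01100010011110111→0 (1)
 69  11000100111101111→1 (0)
 70  10001001111011110→1 (0)
 71  00010011110111100→0 (1)
 72  00100111101111001→0 (0)
 73  01001111011110010→0 (0)
 74  10011110111100100→1 (0)
 75  00111101111001000→0 (0)
 76  01111011110010000→0 (0)
 77  11110111100100000→1 (1)
 78  11101111001000001→1 (1)
 79  11011110010000011→1 (1)
 80  10111100100000111→1 (0)
 81  01111001000001110→0 (1)
 82  11110010000011101→1 (0)
 83  11100100000111010→1 (1)
 84  11001000001110101→1 (0)
 85  10010000011101010→1 (1)
 86  00100000111010101→0 (1)
 87  01000001110101011→0 (0)
 88  10000011101010110→1 (0)
 89  00000111010101100→0 (1)
 90  00001110101011001→0 (0)
 91  00011101010110010→0 (0)
 92  00111010101100100→0 (1)
 93  01110101011001001→0 (0)
 94  11101010110010010→1 (1)
 95  11010101100100101→1 (0)
 96  10101011001001010→1 (1)
 97  01010110010010101→0 (1)
 98  10101100100101011→1 (1)
 99  01011001001010111→0 (1)
100  10110010010101111→1 (0)
101  01100100101011110→0 (1)
102  11001001010111101→1 (0)
103  10010010101111010→1 (1)
104  00100101011110101→0 (1)
105  01001010111101011→0 (0)
106  10010101111010110→1 (0)
107  00101011110101100→0 (1)
108  01010111101011001→0 (0)
109  10101111010110010→1 (1)
110  01011110101100101→0 (1)
111  10111101011001011→1 (1)
112  01111010110010111→0 (1)
113  11110101100101111→1 (0)
114  11101011001011110→1 (0)
115  11010110010111100→1 (0)
116  10101100101111000→1 (1)
117  01011001011110001→0 (0)
118  10110010111100010→1 (1)
119  01100101111000101→0 (1)
120  11001011110001011→1 (1)
121  10010111100010111→1 (0)
122  00101111000101110→0 (1)
123  01011110001011101→0 (1)
124  10111100010111011→1 (1)

10100100111011011110111110000110001100011111110010001001110001101001011000100111101111001000001110101011001001010111101011001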